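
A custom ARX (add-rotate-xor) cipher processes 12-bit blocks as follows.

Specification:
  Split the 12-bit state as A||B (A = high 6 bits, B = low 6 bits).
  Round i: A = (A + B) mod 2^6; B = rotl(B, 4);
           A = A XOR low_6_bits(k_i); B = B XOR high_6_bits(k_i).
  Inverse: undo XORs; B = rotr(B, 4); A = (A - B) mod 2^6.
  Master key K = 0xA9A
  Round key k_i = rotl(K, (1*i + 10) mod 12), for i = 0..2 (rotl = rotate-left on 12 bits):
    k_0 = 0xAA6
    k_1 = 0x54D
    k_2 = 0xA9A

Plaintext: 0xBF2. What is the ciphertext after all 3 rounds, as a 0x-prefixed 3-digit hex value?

0xBA7

s_0 = plaintext = 0xBF2
s_1 = Round(s_0, k_0) = 0x1C6
s_2 = Round(s_1, k_1) = 0x034
s_3 = Round(s_2, k_2) = 0xBA7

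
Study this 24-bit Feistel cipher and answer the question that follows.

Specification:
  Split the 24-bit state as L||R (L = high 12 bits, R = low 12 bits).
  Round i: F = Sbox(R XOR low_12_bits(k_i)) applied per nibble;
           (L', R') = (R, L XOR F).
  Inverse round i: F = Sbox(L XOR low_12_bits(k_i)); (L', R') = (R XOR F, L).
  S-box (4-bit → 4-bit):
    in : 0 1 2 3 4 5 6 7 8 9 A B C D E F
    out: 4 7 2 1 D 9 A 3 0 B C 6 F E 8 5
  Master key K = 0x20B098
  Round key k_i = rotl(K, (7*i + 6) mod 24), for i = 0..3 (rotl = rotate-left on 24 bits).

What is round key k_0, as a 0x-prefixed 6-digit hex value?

K = 0x20B098
k_0 = rotl(K, (7*0+6) mod 24) = rotl(K, 6) = 0x2C2608

0x2C2608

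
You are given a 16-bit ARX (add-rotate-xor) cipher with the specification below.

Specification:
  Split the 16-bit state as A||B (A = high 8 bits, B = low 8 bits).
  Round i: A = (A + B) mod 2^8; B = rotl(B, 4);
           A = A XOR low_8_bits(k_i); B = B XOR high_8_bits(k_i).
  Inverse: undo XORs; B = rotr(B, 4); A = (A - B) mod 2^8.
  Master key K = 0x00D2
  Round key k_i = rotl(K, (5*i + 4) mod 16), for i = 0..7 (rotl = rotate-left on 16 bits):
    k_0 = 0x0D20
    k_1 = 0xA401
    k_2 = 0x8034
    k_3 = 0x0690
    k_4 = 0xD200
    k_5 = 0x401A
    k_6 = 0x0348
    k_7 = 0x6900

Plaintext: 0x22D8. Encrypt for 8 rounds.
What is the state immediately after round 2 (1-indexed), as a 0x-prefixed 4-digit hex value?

0x5BAC

s_0 = plaintext = 0x22D8
s_1 = Round(s_0, k_0) = 0xDA80
s_2 = Round(s_1, k_1) = 0x5BAC
s_3 = Round(s_2, k_2) = 0x334A
s_4 = Round(s_3, k_3) = 0xEDA2
s_5 = Round(s_4, k_4) = 0x8FF8
s_6 = Round(s_5, k_5) = 0x9DCF
s_7 = Round(s_6, k_6) = 0x24FF
s_8 = Round(s_7, k_7) = 0x2396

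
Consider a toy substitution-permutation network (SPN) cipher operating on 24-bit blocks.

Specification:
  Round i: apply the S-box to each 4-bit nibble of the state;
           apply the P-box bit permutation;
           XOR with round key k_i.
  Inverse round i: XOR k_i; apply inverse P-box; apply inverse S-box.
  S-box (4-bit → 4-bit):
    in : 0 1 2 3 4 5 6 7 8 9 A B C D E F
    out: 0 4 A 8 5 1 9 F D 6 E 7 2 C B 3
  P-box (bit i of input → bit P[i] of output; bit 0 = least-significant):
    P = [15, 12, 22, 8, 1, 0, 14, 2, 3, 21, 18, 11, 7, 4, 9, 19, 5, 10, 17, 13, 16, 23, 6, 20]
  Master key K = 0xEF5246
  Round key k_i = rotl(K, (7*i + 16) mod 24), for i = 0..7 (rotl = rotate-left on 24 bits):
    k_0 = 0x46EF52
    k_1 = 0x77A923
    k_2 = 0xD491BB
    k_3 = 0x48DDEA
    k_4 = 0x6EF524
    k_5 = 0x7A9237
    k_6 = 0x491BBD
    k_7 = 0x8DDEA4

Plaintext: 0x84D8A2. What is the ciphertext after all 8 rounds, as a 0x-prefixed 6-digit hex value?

s_0 = plaintext = 0x84D8A2
s_1 = Round(s_0, k_0) = 0x59B43F
s_2 = Round(s_1, k_1) = 0x703FBF
s_3 = Round(s_2, k_2) = 0x6D41F0
s_4 = Round(s_3, k_3) = 0x5FFF69
s_5 = Round(s_4, k_4) = 0x0FE19A
s_6 = Round(s_5, k_5) = 0x36C786
s_7 = Round(s_6, k_6) = 0x7DF283
s_8 = Round(s_7, k_7) = 0x3EB772

0x3EB772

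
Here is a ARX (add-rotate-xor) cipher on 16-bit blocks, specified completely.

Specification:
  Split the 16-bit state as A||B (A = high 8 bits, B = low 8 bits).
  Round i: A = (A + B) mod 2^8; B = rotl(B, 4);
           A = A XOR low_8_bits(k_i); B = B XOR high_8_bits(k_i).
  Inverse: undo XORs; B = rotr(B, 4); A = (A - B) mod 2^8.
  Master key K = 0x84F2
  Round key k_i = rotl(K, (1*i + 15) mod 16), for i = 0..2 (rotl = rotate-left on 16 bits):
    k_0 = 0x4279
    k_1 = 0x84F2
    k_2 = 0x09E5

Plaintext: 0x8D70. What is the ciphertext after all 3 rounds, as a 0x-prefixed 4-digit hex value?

s_0 = plaintext = 0x8D70
s_1 = Round(s_0, k_0) = 0x8445
s_2 = Round(s_1, k_1) = 0x3BD0
s_3 = Round(s_2, k_2) = 0xEE04

0xEE04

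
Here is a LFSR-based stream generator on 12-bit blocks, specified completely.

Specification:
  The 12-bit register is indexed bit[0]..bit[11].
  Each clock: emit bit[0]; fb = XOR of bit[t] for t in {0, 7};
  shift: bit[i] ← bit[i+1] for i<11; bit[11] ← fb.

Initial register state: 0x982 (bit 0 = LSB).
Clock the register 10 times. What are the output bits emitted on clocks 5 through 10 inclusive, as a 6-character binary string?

000110

reg_0 = 0x982
clock 1: out=0, reg = 0xCC1
clock 2: out=1, reg = 0x660
clock 3: out=0, reg = 0x330
clock 4: out=0, reg = 0x198
clock 5: out=0, reg = 0x8CC
clock 6: out=0, reg = 0xC66
clock 7: out=0, reg = 0x633
clock 8: out=1, reg = 0xB19
clock 9: out=1, reg = 0xD8C
clock 10: out=0, reg = 0xEC6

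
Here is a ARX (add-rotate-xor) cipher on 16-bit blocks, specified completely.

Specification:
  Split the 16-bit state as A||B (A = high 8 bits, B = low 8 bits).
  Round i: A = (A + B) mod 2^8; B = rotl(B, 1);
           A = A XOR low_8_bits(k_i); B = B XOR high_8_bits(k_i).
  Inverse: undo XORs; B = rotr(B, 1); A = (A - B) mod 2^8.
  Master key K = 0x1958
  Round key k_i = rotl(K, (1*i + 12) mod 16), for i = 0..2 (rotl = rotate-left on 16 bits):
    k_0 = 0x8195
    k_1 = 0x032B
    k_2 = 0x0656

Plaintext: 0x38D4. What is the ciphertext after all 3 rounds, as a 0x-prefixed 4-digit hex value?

s_0 = plaintext = 0x38D4
s_1 = Round(s_0, k_0) = 0x9928
s_2 = Round(s_1, k_1) = 0xEA53
s_3 = Round(s_2, k_2) = 0x6BA0

0x6BA0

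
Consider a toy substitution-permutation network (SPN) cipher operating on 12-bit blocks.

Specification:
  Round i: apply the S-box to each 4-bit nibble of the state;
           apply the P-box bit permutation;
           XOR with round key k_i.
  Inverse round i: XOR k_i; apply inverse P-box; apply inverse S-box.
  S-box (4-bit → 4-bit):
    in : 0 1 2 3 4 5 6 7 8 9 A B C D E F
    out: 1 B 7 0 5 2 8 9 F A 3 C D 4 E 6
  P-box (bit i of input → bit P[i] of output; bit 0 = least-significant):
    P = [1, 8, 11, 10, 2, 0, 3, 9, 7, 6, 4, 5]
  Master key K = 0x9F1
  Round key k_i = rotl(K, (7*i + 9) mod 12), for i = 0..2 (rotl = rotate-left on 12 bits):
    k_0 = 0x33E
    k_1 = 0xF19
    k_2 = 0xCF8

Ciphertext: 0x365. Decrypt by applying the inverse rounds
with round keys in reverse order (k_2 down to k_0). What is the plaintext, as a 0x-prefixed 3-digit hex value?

0x6C9

s_0 = ciphertext = 0x365
s_1 = InvRound(s_0, k_2) = 0x48E
s_2 = InvRound(s_1, k_1) = 0x412
s_3 = InvRound(s_2, k_0) = 0x6C9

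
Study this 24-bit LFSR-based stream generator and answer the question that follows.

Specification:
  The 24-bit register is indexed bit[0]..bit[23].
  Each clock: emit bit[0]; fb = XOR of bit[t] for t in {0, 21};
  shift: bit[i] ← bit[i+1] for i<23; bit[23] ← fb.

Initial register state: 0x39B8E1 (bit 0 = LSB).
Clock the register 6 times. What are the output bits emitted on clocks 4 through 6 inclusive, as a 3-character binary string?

001

reg_0 = 0x39B8E1
clock 1: out=1, reg = 0x1CDC70
clock 2: out=0, reg = 0x0E6E38
clock 3: out=0, reg = 0x07371C
clock 4: out=0, reg = 0x039B8E
clock 5: out=0, reg = 0x01CDC7
clock 6: out=1, reg = 0x80E6E3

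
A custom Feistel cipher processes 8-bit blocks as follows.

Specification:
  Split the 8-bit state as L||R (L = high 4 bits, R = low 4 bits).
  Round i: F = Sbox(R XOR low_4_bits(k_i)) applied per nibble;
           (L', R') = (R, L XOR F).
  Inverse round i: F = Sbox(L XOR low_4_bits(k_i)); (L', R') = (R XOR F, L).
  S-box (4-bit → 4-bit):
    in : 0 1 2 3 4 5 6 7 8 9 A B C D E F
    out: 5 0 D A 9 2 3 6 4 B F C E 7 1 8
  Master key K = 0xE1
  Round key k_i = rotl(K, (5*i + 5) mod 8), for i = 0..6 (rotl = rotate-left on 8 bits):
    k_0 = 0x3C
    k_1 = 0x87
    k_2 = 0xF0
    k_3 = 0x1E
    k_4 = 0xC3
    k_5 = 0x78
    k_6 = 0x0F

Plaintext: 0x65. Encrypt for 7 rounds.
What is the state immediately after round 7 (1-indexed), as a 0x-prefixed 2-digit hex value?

0xA6

s_0 = plaintext = 0x65
s_1 = Round(s_0, k_0) = 0x5D
s_2 = Round(s_1, k_1) = 0xDA
s_3 = Round(s_2, k_2) = 0xA2
s_4 = Round(s_3, k_3) = 0x24
s_5 = Round(s_4, k_4) = 0x44
s_6 = Round(s_5, k_5) = 0x4A
s_7 = Round(s_6, k_6) = 0xA6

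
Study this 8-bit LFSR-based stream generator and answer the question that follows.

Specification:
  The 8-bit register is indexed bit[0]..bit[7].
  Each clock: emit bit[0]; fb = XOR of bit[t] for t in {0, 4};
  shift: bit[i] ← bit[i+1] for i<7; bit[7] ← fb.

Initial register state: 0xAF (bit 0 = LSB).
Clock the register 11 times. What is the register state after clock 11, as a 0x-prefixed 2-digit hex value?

0x5E

reg_0 = 0xAF
clock 1: out=1, reg = 0xD7
clock 2: out=1, reg = 0x6B
clock 3: out=1, reg = 0xB5
clock 4: out=1, reg = 0x5A
clock 5: out=0, reg = 0xAD
clock 6: out=1, reg = 0xD6
clock 7: out=0, reg = 0xEB
clock 8: out=1, reg = 0xF5
clock 9: out=1, reg = 0x7A
clock 10: out=0, reg = 0xBD
clock 11: out=1, reg = 0x5E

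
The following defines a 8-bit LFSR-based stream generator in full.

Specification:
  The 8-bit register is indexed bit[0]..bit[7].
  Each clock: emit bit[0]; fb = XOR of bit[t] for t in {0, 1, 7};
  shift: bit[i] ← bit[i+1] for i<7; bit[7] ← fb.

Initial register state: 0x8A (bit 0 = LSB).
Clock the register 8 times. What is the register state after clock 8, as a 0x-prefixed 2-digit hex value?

reg_0 = 0x8A
clock 1: out=0, reg = 0x45
clock 2: out=1, reg = 0xA2
clock 3: out=0, reg = 0x51
clock 4: out=1, reg = 0xA8
clock 5: out=0, reg = 0xD4
clock 6: out=0, reg = 0xEA
clock 7: out=0, reg = 0x75
clock 8: out=1, reg = 0xBA

0xBA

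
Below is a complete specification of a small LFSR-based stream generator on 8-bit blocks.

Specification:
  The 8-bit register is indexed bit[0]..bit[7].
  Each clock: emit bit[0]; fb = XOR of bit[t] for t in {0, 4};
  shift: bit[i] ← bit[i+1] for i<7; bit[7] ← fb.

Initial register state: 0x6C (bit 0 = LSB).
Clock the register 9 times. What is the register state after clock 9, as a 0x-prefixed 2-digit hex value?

0x65

reg_0 = 0x6C
clock 1: out=0, reg = 0x36
clock 2: out=0, reg = 0x9B
clock 3: out=1, reg = 0x4D
clock 4: out=1, reg = 0xA6
clock 5: out=0, reg = 0x53
clock 6: out=1, reg = 0x29
clock 7: out=1, reg = 0x94
clock 8: out=0, reg = 0xCA
clock 9: out=0, reg = 0x65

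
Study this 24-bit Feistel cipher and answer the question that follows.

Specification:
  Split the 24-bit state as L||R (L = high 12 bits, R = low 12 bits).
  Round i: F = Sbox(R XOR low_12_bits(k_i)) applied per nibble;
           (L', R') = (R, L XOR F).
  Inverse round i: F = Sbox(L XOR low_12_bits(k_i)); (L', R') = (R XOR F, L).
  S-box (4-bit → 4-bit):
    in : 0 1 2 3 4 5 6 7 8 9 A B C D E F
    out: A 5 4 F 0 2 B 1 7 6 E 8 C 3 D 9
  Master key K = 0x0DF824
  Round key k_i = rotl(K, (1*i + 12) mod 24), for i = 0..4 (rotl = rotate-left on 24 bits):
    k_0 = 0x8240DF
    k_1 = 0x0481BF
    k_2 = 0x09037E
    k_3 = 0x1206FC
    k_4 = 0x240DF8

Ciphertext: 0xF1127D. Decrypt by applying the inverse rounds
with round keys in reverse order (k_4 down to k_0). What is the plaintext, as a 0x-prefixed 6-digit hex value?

s_0 = ciphertext = 0xF1127D
s_1 = InvRound(s_0, k_4) = 0x6ABF11
s_2 = InvRound(s_1, k_3) = 0x5306AB
s_3 = InvRound(s_2, k_2) = 0xDA6530
s_4 = InvRound(s_3, k_1) = 0x966DA6
s_5 = InvRound(s_4, k_0) = 0xB20966

0xB20966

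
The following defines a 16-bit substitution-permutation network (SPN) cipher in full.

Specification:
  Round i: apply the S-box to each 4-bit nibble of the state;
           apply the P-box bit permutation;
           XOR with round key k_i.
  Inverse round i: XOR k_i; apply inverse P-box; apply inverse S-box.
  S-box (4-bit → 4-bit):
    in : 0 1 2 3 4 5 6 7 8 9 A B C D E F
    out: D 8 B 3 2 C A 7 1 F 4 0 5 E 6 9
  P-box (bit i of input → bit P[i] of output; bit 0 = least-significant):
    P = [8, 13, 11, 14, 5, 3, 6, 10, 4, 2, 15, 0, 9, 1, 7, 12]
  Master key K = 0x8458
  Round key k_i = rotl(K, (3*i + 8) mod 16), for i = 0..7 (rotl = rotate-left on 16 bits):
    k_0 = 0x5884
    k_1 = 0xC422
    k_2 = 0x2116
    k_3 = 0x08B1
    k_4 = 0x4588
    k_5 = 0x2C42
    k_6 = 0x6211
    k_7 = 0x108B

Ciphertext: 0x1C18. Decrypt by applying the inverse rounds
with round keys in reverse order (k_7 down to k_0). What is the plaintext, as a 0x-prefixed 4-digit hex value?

0xB27C

s_0 = ciphertext = 0x1C18
s_1 = InvRound(s_0, k_7) = 0xEF1A
s_2 = InvRound(s_1, k_6) = 0x456C
s_3 = InvRound(s_2, k_5) = 0x4439
s_4 = InvRound(s_3, k_4) = 0xAF88
s_5 = InvRound(s_4, k_3) = 0x8023
s_6 = InvRound(s_5, k_2) = 0xB983
s_7 = InvRound(s_6, k_1) = 0x51F9
s_8 = InvRound(s_7, k_0) = 0xB27C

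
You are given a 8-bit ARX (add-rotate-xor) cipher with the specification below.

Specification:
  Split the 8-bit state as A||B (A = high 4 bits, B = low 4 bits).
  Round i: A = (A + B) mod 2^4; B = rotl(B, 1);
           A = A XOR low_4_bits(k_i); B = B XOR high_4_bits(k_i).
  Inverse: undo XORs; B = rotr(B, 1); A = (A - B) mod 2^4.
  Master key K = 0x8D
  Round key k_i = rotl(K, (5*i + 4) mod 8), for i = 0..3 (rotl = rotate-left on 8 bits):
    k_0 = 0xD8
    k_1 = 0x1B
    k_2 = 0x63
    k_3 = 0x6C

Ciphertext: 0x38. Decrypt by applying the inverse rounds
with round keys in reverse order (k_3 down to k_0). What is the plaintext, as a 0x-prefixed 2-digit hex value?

0xC8

s_0 = ciphertext = 0x38
s_1 = InvRound(s_0, k_3) = 0x87
s_2 = InvRound(s_1, k_2) = 0x38
s_3 = InvRound(s_2, k_1) = 0xCC
s_4 = InvRound(s_3, k_0) = 0xC8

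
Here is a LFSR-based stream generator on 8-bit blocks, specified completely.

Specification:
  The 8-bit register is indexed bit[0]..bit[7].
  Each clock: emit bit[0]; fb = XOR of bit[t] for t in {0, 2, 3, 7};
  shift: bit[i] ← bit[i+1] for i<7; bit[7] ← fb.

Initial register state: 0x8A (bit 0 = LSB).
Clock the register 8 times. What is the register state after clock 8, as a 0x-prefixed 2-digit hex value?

reg_0 = 0x8A
clock 1: out=0, reg = 0x45
clock 2: out=1, reg = 0x22
clock 3: out=0, reg = 0x11
clock 4: out=1, reg = 0x88
clock 5: out=0, reg = 0x44
clock 6: out=0, reg = 0xA2
clock 7: out=0, reg = 0xD1
clock 8: out=1, reg = 0x68

0x68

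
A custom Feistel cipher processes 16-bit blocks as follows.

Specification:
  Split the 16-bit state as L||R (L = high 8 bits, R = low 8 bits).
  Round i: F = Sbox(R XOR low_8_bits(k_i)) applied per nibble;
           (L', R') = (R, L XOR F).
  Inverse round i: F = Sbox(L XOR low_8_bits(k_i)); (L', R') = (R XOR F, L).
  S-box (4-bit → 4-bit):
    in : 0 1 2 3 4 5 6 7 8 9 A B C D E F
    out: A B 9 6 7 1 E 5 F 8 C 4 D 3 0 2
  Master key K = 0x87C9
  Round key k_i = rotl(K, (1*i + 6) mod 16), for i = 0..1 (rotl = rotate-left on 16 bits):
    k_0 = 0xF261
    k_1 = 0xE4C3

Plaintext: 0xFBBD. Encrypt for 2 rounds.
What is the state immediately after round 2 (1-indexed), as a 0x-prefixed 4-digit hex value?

0xC61C

s_0 = plaintext = 0xFBBD
s_1 = Round(s_0, k_0) = 0xBDC6
s_2 = Round(s_1, k_1) = 0xC61C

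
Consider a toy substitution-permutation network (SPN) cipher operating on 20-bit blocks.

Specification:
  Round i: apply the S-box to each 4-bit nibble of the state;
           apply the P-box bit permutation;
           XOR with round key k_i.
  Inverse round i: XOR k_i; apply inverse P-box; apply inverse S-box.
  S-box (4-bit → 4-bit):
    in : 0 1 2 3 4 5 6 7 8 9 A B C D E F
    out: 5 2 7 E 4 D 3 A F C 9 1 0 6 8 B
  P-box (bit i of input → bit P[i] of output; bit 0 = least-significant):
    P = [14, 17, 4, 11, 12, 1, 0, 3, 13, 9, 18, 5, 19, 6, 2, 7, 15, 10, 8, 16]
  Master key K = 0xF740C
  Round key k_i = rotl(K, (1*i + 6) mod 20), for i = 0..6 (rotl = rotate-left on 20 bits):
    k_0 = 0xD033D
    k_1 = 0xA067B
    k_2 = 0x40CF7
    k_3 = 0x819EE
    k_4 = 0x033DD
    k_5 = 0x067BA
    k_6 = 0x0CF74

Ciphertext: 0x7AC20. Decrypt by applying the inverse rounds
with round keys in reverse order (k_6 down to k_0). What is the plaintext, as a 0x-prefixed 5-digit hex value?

s_0 = ciphertext = 0x7AC20
s_1 = InvRound(s_0, k_6) = 0x9D2C2
s_2 = InvRound(s_1, k_5) = 0x86AA4
s_3 = InvRound(s_2, k_4) = 0x46E55
s_4 = InvRound(s_3, k_3) = 0xDA880
s_5 = InvRound(s_4, k_2) = 0xF2AD4
s_6 = InvRound(s_5, k_1) = 0x7953E
s_7 = InvRound(s_6, k_0) = 0x6B121

0x6B121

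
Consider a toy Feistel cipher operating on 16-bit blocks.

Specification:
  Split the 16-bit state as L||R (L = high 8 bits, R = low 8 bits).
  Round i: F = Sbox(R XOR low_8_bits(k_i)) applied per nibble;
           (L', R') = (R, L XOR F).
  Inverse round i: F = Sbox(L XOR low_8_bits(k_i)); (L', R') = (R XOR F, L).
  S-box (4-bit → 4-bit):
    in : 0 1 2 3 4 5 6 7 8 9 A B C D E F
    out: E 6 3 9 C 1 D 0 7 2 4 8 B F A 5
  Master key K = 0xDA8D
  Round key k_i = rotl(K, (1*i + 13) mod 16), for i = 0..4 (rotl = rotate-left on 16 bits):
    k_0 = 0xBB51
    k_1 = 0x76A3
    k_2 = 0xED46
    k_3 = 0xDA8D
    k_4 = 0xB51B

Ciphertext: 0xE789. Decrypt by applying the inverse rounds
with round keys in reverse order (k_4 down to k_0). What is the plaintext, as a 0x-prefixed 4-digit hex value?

0x05AD

s_0 = ciphertext = 0xE789
s_1 = InvRound(s_0, k_4) = 0xD2E7
s_2 = InvRound(s_1, k_3) = 0xF2D2
s_3 = InvRound(s_2, k_2) = 0x5EF2
s_4 = InvRound(s_3, k_1) = 0xAD5E
s_5 = InvRound(s_4, k_0) = 0x05AD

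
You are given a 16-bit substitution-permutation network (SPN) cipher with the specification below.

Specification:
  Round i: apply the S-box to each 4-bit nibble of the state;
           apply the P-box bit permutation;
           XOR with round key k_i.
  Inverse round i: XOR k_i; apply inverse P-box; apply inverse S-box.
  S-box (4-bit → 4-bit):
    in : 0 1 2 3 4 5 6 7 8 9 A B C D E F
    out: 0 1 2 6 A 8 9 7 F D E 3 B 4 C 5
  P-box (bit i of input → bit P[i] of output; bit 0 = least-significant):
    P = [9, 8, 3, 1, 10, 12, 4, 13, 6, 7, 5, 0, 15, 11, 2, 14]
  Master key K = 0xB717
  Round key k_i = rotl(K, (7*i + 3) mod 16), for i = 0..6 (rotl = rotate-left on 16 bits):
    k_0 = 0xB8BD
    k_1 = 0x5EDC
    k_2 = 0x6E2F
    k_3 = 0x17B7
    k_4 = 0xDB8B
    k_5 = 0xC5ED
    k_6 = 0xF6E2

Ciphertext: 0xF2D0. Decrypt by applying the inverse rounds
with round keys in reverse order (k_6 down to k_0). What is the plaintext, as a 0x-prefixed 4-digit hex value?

0xA9A1

s_0 = ciphertext = 0xF2D0
s_1 = InvRound(s_0, k_6) = 0x0DF5
s_2 = InvRound(s_1, k_5) = 0xC0DD
s_3 = InvRound(s_2, k_4) = 0x313C
s_4 = InvRound(s_3, k_3) = 0x0469
s_5 = InvRound(s_4, k_2) = 0xA156
s_6 = InvRound(s_5, k_1) = 0xC2C8
s_7 = InvRound(s_6, k_0) = 0xA9A1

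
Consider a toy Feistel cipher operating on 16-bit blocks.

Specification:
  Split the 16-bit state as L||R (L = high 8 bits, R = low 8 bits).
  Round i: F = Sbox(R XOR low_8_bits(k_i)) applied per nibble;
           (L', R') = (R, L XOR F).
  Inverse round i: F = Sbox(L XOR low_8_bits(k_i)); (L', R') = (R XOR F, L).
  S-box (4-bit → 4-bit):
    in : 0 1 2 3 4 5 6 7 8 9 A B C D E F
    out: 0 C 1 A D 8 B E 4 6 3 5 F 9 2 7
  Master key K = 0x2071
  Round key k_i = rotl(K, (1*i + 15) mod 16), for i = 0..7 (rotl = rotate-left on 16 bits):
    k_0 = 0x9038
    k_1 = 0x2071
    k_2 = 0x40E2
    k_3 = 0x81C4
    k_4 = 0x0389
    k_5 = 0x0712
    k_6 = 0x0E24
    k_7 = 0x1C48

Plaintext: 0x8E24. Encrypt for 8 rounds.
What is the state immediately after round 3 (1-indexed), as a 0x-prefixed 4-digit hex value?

s_0 = plaintext = 0x8E24
s_1 = Round(s_0, k_0) = 0x2441
s_2 = Round(s_1, k_1) = 0x4184
s_3 = Round(s_2, k_2) = 0x84FA
s_4 = Round(s_3, k_3) = 0xFA26
s_5 = Round(s_4, k_4) = 0x26CD
s_6 = Round(s_5, k_5) = 0xCDB1
s_7 = Round(s_6, k_6) = 0xB1A5
s_8 = Round(s_7, k_7) = 0xA598

0x84FA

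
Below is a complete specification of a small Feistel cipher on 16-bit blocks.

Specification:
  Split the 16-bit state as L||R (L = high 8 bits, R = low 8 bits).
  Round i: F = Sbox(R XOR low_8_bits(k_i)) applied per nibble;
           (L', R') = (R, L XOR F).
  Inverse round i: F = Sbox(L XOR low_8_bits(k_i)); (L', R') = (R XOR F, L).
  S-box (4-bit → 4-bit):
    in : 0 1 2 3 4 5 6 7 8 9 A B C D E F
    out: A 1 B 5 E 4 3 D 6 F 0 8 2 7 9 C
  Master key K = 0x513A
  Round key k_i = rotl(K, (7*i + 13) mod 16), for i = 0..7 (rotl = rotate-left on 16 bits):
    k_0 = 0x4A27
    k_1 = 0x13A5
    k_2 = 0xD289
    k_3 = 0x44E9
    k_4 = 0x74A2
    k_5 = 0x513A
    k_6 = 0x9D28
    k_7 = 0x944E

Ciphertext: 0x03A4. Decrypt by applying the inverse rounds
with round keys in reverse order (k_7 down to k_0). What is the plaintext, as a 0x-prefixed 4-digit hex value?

s_0 = ciphertext = 0x03A4
s_1 = InvRound(s_0, k_7) = 0x4303
s_2 = InvRound(s_1, k_6) = 0x3B43
s_3 = InvRound(s_2, k_5) = 0xE23B
s_4 = InvRound(s_3, k_4) = 0xD1E2
s_5 = InvRound(s_4, k_3) = 0xB4D1
s_6 = InvRound(s_5, k_2) = 0x86B4
s_7 = InvRound(s_6, k_1) = 0x0186
s_8 = InvRound(s_7, k_0) = 0x3501

0x3501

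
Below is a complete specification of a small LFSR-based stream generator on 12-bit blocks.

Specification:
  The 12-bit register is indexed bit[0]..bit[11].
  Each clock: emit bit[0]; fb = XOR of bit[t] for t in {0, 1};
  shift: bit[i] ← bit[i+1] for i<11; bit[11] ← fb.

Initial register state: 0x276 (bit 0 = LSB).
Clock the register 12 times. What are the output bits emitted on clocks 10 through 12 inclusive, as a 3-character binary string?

reg_0 = 0x276
clock 1: out=0, reg = 0x93B
clock 2: out=1, reg = 0x49D
clock 3: out=1, reg = 0xA4E
clock 4: out=0, reg = 0xD27
clock 5: out=1, reg = 0x693
clock 6: out=1, reg = 0x349
clock 7: out=1, reg = 0x9A4
clock 8: out=0, reg = 0x4D2
clock 9: out=0, reg = 0xA69
clock 10: out=1, reg = 0xD34
clock 11: out=0, reg = 0x69A
clock 12: out=0, reg = 0xB4D

100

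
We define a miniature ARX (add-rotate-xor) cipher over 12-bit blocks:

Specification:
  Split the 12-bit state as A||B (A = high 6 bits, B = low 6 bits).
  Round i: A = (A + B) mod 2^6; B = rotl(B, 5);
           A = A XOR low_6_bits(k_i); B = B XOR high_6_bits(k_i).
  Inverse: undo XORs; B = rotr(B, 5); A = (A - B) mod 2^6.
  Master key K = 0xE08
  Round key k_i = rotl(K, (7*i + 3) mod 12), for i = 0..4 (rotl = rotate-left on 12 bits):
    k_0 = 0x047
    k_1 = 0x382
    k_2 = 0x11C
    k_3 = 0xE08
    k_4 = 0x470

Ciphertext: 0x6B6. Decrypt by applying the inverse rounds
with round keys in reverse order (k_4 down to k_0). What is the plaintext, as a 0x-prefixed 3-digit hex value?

0x3E7

s_0 = ciphertext = 0x6B6
s_1 = InvRound(s_0, k_4) = 0x6CF
s_2 = InvRound(s_1, k_3) = 0x92F
s_3 = InvRound(s_2, k_2) = 0x857
s_4 = InvRound(s_3, k_1) = 0xC72
s_5 = InvRound(s_4, k_0) = 0x3E7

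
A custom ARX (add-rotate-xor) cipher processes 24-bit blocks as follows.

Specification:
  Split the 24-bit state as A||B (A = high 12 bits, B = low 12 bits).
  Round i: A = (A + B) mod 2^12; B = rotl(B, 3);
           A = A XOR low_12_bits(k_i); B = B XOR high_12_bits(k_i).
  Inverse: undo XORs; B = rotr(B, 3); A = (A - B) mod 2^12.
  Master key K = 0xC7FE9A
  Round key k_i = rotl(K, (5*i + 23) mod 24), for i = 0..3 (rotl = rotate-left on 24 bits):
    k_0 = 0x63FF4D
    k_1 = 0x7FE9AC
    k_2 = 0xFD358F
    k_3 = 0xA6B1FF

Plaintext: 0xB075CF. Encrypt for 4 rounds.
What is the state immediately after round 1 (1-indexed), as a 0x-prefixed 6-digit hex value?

0xF9B845

s_0 = plaintext = 0xB075CF
s_1 = Round(s_0, k_0) = 0xF9B845
s_2 = Round(s_1, k_1) = 0xE4C5D2
s_3 = Round(s_2, k_2) = 0x191141
s_4 = Round(s_3, k_3) = 0x32D063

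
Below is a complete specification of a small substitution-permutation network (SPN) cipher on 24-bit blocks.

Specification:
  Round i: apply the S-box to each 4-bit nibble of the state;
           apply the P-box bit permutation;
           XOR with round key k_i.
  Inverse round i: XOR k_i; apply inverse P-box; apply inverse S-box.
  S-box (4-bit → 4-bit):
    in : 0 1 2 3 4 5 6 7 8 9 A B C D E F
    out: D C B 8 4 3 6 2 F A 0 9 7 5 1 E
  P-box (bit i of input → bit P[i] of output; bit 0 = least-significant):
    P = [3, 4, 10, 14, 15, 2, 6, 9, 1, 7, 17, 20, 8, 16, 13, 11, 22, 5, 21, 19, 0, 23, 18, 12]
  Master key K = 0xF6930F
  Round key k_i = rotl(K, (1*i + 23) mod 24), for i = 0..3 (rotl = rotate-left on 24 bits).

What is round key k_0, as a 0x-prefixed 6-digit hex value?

K = 0xF6930F
k_0 = rotl(K, (1*0+23) mod 24) = rotl(K, 23) = 0xFB4987

0xFB4987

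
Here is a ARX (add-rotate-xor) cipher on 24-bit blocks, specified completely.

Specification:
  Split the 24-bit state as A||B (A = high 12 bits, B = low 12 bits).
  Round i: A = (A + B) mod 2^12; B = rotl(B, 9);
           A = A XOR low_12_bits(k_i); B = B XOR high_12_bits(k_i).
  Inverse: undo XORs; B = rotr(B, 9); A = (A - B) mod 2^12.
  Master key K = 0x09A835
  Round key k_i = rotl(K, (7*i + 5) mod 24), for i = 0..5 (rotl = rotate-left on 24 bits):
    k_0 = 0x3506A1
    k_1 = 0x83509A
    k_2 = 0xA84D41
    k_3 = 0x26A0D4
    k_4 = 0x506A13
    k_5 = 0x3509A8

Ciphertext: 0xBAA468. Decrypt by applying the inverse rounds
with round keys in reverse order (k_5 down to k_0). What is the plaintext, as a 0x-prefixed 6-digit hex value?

s_0 = ciphertext = 0xBAA468
s_1 = InvRound(s_0, k_5) = 0x83F9C3
s_2 = InvRound(s_1, k_4) = 0xBFE62E
s_3 = InvRound(s_2, k_3) = 0x908222
s_4 = InvRound(s_3, k_2) = 0xF15534
s_5 = InvRound(s_4, k_1) = 0x78180E
s_6 = InvRound(s_5, k_0) = 0x62BAF5

0x62BAF5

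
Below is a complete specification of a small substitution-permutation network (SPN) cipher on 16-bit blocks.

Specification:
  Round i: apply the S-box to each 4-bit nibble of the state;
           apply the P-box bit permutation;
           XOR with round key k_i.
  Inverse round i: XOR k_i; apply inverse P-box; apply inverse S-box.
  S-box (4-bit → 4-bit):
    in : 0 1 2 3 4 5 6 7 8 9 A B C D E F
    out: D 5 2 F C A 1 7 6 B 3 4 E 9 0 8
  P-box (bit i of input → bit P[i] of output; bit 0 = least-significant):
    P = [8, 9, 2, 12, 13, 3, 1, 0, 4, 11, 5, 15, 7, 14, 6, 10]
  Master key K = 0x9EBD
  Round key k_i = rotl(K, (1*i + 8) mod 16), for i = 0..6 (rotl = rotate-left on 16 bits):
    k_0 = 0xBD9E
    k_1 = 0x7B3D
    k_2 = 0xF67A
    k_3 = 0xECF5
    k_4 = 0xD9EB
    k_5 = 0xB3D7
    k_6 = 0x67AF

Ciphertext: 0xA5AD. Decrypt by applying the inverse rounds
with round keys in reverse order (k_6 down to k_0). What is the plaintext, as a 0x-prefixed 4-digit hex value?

0x3731

s_0 = ciphertext = 0xA5AD
s_1 = InvRound(s_0, k_6) = 0x2FB2
s_2 = InvRound(s_1, k_5) = 0x4CF4
s_3 = InvRound(s_2, k_4) = 0xFDC0
s_4 = InvRound(s_3, k_3) = 0xE1F0
s_5 = InvRound(s_4, k_2) = 0xDE89
s_6 = InvRound(s_5, k_1) = 0xD061
s_7 = InvRound(s_6, k_0) = 0x3731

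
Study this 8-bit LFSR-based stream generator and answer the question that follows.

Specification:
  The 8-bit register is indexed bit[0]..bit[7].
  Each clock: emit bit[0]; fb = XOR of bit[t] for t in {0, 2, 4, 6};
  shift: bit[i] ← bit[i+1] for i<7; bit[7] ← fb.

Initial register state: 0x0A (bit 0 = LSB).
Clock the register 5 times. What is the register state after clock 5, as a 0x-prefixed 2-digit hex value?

0x40

reg_0 = 0x0A
clock 1: out=0, reg = 0x05
clock 2: out=1, reg = 0x02
clock 3: out=0, reg = 0x01
clock 4: out=1, reg = 0x80
clock 5: out=0, reg = 0x40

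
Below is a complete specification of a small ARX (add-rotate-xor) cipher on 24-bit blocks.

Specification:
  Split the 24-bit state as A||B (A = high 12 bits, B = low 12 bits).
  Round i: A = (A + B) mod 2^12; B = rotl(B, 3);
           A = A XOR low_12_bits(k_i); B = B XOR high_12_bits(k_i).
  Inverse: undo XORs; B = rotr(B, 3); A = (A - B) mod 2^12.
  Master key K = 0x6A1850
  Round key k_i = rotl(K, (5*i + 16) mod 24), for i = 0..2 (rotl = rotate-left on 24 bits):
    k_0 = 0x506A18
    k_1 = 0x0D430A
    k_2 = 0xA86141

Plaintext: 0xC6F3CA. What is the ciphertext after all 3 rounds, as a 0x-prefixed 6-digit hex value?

s_0 = plaintext = 0xC6F3CA
s_1 = Round(s_0, k_0) = 0xA21B57
s_2 = Round(s_1, k_1) = 0x672A69
s_3 = Round(s_2, k_2) = 0x19A9CB

0x19A9CB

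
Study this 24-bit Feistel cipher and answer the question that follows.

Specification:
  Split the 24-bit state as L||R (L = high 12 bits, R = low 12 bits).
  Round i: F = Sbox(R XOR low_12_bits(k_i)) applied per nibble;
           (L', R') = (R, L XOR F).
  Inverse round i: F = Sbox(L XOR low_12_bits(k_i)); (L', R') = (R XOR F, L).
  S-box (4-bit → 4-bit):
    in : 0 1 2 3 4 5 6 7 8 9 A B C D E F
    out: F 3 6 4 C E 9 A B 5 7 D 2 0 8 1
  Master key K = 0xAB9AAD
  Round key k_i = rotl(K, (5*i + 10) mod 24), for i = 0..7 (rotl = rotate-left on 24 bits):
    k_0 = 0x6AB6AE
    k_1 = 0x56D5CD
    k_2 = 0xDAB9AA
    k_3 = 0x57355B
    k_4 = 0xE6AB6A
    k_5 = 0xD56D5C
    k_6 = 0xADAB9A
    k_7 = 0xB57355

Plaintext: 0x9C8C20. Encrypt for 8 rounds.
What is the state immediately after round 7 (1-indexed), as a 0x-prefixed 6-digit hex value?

s_0 = plaintext = 0x9C8C20
s_1 = Round(s_0, k_0) = 0xC20E70
s_2 = Round(s_1, k_1) = 0xE701F0
s_3 = Round(s_2, k_2) = 0x1F0597
s_4 = Round(s_3, k_3) = 0x597ED2
s_5 = Round(s_4, k_4) = 0xED2B4C
s_6 = Round(s_5, k_5) = 0xB4C7ED
s_7 = Round(s_6, k_6) = 0x7ED9E6
s_8 = Round(s_7, k_7) = 0x9E6039

0x7ED9E6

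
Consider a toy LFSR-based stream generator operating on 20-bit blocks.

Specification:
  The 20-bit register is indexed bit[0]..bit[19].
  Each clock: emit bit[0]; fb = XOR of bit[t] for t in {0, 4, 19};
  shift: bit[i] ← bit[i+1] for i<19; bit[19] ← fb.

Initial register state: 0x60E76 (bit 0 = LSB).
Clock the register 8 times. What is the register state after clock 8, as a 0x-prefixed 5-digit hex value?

0x8F60E

reg_0 = 0x60E76
clock 1: out=0, reg = 0xB073B
clock 2: out=1, reg = 0xD839D
clock 3: out=1, reg = 0xEC1CE
clock 4: out=0, reg = 0xF60E7
clock 5: out=1, reg = 0x7B073
clock 6: out=1, reg = 0x3D839
clock 7: out=1, reg = 0x1EC1C
clock 8: out=0, reg = 0x8F60E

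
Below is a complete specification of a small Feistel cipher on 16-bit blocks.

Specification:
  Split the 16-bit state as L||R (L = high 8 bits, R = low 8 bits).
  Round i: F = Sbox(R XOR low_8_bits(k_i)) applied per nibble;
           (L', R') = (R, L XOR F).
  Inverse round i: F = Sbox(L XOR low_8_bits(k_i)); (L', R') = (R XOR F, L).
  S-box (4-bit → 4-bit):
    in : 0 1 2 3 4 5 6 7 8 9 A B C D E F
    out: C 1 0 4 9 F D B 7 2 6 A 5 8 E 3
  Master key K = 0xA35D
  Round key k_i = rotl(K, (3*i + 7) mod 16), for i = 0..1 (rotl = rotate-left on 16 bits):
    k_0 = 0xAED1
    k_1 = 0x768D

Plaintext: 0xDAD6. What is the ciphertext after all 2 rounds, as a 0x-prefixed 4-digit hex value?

0x11F3

s_0 = plaintext = 0xDAD6
s_1 = Round(s_0, k_0) = 0xD611
s_2 = Round(s_1, k_1) = 0x11F3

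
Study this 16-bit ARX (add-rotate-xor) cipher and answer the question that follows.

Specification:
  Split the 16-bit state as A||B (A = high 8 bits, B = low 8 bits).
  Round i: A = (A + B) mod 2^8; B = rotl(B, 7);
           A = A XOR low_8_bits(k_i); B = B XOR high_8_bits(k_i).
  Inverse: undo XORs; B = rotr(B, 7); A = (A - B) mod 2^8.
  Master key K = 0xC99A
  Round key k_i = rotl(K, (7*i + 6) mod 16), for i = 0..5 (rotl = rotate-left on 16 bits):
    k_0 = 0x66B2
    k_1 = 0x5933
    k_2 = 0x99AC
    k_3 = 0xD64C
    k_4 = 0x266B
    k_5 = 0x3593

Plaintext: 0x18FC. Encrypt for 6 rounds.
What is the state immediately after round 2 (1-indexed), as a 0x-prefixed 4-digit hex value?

s_0 = plaintext = 0x18FC
s_1 = Round(s_0, k_0) = 0xA618
s_2 = Round(s_1, k_1) = 0x8D55
s_3 = Round(s_2, k_2) = 0x4E33
s_4 = Round(s_3, k_3) = 0xCD4F
s_5 = Round(s_4, k_4) = 0x7781
s_6 = Round(s_5, k_5) = 0x6BF5

0x8D55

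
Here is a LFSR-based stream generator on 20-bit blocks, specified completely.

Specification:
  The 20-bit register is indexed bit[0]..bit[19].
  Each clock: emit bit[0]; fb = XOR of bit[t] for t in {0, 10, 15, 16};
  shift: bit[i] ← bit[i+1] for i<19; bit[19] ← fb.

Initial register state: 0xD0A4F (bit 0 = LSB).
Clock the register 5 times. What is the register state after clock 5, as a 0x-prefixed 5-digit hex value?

0xD6852

reg_0 = 0xD0A4F
clock 1: out=1, reg = 0x68527
clock 2: out=1, reg = 0xB4293
clock 3: out=1, reg = 0x5A149
clock 4: out=1, reg = 0xAD0A4
clock 5: out=0, reg = 0xD6852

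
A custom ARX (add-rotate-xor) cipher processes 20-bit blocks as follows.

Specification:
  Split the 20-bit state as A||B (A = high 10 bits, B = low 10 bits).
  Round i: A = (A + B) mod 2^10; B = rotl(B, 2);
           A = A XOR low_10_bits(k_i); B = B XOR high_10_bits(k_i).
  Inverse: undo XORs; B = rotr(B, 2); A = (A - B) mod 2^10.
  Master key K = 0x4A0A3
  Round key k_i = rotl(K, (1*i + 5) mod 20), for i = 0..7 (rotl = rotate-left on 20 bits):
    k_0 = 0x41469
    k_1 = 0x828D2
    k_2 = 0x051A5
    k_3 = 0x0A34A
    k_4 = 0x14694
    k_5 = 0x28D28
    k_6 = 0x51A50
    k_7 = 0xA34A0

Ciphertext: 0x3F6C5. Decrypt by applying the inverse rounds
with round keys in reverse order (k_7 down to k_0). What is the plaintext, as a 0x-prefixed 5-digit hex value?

0xBF06D

s_0 = ciphertext = 0x3F6C5
s_1 = InvRound(s_0, k_7) = 0x12C12
s_2 = InvRound(s_1, k_6) = 0x71855
s_3 = InvRound(s_2, k_5) = 0xAC63D
s_4 = InvRound(s_3, k_4) = 0xE289B
s_5 = InvRound(s_4, k_3) = 0x6532C
s_6 = InvRound(s_5, k_2) = 0xD8CCE
s_7 = InvRound(s_6, k_1) = 0xC00B1
s_8 = InvRound(s_7, k_0) = 0xBF06D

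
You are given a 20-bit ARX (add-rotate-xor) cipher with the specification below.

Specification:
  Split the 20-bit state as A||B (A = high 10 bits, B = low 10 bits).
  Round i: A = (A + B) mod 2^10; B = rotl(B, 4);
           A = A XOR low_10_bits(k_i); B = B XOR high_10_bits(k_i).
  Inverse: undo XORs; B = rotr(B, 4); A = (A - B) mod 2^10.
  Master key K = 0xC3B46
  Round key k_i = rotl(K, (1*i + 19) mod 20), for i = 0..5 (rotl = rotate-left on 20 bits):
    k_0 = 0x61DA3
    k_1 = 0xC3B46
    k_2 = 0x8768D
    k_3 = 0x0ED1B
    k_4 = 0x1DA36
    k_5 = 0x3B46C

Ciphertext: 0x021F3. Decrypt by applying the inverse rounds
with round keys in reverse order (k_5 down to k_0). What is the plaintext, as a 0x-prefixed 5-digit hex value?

s_0 = ciphertext = 0x021F3
s_1 = InvRound(s_0, k_5) = 0x34F91
s_2 = InvRound(s_1, k_4) = 0x39DFE
s_3 = InvRound(s_2, k_3) = 0x2815C
s_4 = InvRound(s_3, k_2) = 0x6E474
s_5 = InvRound(s_4, k_1) = 0x122B7
s_6 = InvRound(s_5, k_0) = 0x6E033

0x6E033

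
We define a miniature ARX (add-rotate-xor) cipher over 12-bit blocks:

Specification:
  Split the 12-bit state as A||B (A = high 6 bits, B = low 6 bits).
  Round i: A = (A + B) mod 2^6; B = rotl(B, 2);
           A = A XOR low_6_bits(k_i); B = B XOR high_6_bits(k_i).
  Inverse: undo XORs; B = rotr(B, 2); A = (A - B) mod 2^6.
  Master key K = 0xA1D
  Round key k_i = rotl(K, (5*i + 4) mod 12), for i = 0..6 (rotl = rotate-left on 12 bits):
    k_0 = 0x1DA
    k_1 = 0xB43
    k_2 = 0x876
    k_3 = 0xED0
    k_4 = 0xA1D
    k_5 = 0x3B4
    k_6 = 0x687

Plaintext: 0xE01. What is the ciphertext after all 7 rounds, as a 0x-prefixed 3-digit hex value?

0x5CD

s_0 = plaintext = 0xE01
s_1 = Round(s_0, k_0) = 0x8C3
s_2 = Round(s_1, k_1) = 0x961
s_3 = Round(s_2, k_2) = 0xC27
s_4 = Round(s_3, k_3) = 0x1E5
s_5 = Round(s_4, k_4) = 0xC7E
s_6 = Round(s_5, k_5) = 0x6F5
s_7 = Round(s_6, k_6) = 0x5CD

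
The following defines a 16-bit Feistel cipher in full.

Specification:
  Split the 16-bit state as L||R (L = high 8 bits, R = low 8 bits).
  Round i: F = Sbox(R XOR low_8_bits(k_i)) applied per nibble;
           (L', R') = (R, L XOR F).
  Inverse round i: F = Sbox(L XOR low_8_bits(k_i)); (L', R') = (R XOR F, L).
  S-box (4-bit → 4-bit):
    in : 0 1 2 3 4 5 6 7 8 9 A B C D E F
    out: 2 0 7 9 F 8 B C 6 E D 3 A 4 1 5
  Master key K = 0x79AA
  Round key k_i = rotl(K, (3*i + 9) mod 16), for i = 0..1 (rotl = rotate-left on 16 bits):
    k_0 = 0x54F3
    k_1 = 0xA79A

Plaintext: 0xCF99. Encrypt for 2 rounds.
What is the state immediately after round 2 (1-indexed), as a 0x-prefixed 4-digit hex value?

0x728F

s_0 = plaintext = 0xCF99
s_1 = Round(s_0, k_0) = 0x9972
s_2 = Round(s_1, k_1) = 0x728F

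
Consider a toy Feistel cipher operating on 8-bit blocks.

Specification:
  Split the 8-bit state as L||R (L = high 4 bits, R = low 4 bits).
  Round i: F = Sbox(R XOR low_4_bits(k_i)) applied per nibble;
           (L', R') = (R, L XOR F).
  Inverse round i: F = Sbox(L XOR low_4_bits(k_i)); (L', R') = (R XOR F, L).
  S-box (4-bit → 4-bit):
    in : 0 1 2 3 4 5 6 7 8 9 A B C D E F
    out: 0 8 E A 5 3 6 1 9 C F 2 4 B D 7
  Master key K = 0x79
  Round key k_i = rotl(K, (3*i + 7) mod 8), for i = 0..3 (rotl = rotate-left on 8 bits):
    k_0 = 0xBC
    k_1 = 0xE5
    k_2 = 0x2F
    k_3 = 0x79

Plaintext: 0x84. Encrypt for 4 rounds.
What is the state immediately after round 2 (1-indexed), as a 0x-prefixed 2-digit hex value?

s_0 = plaintext = 0x84
s_1 = Round(s_0, k_0) = 0x41
s_2 = Round(s_1, k_1) = 0x11
s_3 = Round(s_2, k_2) = 0x1C
s_4 = Round(s_3, k_3) = 0xC2

0x11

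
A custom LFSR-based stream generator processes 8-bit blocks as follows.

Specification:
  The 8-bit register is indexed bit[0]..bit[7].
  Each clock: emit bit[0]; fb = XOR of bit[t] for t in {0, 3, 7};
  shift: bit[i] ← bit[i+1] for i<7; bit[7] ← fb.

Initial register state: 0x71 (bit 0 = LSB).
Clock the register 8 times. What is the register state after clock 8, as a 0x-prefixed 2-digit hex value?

0xB5

reg_0 = 0x71
clock 1: out=1, reg = 0xB8
clock 2: out=0, reg = 0x5C
clock 3: out=0, reg = 0xAE
clock 4: out=0, reg = 0x57
clock 5: out=1, reg = 0xAB
clock 6: out=1, reg = 0xD5
clock 7: out=1, reg = 0x6A
clock 8: out=0, reg = 0xB5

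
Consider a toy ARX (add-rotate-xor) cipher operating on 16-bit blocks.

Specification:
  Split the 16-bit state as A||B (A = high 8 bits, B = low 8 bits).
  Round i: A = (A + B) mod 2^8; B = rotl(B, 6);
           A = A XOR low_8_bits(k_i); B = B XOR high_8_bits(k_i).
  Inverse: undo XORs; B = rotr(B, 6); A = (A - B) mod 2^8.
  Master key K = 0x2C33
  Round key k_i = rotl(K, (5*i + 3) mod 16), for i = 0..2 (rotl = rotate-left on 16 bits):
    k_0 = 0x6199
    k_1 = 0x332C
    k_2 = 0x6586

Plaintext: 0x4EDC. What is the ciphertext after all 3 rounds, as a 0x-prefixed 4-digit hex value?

0x4DCC

s_0 = plaintext = 0x4EDC
s_1 = Round(s_0, k_0) = 0xB356
s_2 = Round(s_1, k_1) = 0x25A6
s_3 = Round(s_2, k_2) = 0x4DCC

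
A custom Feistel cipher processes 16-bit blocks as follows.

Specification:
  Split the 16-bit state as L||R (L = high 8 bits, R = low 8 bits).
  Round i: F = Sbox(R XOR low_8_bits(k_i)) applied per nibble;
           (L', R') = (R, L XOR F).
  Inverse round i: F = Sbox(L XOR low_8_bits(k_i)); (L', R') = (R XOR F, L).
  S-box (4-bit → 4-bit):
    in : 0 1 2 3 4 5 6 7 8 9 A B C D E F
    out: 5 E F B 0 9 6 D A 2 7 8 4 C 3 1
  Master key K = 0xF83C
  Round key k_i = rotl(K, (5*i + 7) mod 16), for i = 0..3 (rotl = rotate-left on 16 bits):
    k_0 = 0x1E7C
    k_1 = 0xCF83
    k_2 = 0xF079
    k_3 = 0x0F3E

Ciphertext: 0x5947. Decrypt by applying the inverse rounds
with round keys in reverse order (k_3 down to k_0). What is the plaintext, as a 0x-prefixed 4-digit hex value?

s_0 = ciphertext = 0x5947
s_1 = InvRound(s_0, k_3) = 0x2A59
s_2 = InvRound(s_1, k_2) = 0xC22A
s_3 = InvRound(s_2, k_1) = 0x24C2
s_4 = InvRound(s_3, k_0) = 0x5824

0x5824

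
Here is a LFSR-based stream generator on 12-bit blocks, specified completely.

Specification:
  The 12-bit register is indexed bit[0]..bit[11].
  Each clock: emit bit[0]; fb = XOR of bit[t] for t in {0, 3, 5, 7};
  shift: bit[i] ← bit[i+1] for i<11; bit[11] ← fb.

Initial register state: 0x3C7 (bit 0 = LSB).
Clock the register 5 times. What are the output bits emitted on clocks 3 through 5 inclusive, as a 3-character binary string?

reg_0 = 0x3C7
clock 1: out=1, reg = 0x1E3
clock 2: out=1, reg = 0x8F1
clock 3: out=1, reg = 0xC78
clock 4: out=0, reg = 0x63C
clock 5: out=0, reg = 0x31E

100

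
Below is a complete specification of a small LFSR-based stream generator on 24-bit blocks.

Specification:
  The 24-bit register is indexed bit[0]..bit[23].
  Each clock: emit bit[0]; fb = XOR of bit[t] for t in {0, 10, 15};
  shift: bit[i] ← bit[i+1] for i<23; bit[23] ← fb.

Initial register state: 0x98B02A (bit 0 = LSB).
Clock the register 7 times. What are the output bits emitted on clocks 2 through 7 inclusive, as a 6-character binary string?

101010

reg_0 = 0x98B02A
clock 1: out=0, reg = 0xCC5815
clock 2: out=1, reg = 0xE62C0A
clock 3: out=0, reg = 0xF31605
clock 4: out=1, reg = 0x798B02
clock 5: out=0, reg = 0xBCC581
clock 6: out=1, reg = 0xDE62C0
clock 7: out=0, reg = 0x6F3160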